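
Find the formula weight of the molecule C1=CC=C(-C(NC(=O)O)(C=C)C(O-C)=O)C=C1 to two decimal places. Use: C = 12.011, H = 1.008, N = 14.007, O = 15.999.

Molecular formula: C12H13NO4.
M = 12×12.011 + 13×1.008 + 1×14.007 + 4×15.999 = 235.24 g/mol.

235.24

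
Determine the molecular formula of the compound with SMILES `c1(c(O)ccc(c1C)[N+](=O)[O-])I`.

C7H6INO3

Heavy atoms from the SMILES: 7 C, 1 I, 1 N, 3 O.
Implicit hydrogens by atom environment:
  4 × C (aromatic): no H
  2 × C (aromatic): 1 H each → 2
  1 × C: 3 H
  1 × I: no H
  1 × N (charge +1): no H
  1 × O: 1 H
  1 × O: no H
  1 × O (charge -1): no H
  Total hydrogens = 6.
Molecular formula: C7H6INO3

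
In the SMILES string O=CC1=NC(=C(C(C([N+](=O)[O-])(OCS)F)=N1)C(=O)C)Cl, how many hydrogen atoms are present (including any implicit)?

7

Hydrogens are implicit in SMILES; fill each atom to its normal valence:
  4 × C (aromatic): no H
  4 × O: no H
  2 × C: no H
  2 × N (aromatic): no H
  1 × C: 3 H
  1 × C: 2 H
  1 × C: 1 H
  1 × Cl: no H
  1 × F: no H
  1 × N (charge +1): no H
  1 × O (charge -1): no H
  1 × S: 1 H
  Total hydrogens = 7.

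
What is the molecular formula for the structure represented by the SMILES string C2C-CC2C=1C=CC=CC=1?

Heavy atoms from the SMILES: 10 C.
Implicit hydrogens by atom environment:
  5 × C (aromatic): 1 H each → 5
  3 × C: 2 H each → 6
  1 × C: 1 H
  1 × C (aromatic): no H
  Total hydrogens = 12.
Molecular formula: C10H12

C10H12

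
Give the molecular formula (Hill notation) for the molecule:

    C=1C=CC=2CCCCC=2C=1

Heavy atoms from the SMILES: 10 C.
Implicit hydrogens by atom environment:
  4 × C: 2 H each → 8
  4 × C (aromatic): 1 H each → 4
  2 × C (aromatic): no H
  Total hydrogens = 12.
Molecular formula: C10H12

C10H12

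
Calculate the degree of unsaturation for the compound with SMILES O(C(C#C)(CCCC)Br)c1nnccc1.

Molecular formula from the SMILES: C11H13BrN2O.
DoU = (2C + 2 + N − H − X)/2 = (2·11 + 2 + 2 − 13 − 1)/2 = 12/2 = 6.
(Structurally: 1 ring(s) + 5 π bond(s) = 6.)

6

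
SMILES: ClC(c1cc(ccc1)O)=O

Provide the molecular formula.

Heavy atoms from the SMILES: 7 C, 1 Cl, 2 O.
Implicit hydrogens by atom environment:
  4 × C (aromatic): 1 H each → 4
  2 × C (aromatic): no H
  1 × C: no H
  1 × Cl: no H
  1 × O: 1 H
  1 × O: no H
  Total hydrogens = 5.
Molecular formula: C7H5ClO2

C7H5ClO2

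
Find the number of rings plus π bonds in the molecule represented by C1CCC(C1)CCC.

1

Molecular formula from the SMILES: C8H16.
DoU = (2C + 2 + N − H − X)/2 = (2·8 + 2 + 0 − 16 − 0)/2 = 2/2 = 1.
(Structurally: 1 ring(s) + 0 π bond(s) = 1.)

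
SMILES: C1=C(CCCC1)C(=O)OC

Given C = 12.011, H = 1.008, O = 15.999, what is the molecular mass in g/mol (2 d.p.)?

140.18

Molecular formula: C8H12O2.
M = 8×12.011 + 12×1.008 + 2×15.999 = 140.18 g/mol.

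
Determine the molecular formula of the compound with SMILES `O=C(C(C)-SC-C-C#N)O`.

Heavy atoms from the SMILES: 6 C, 1 N, 2 O, 1 S.
Implicit hydrogens by atom environment:
  2 × C: 2 H each → 4
  2 × C: no H
  1 × C: 3 H
  1 × C: 1 H
  1 × N: no H
  1 × O: 1 H
  1 × O: no H
  1 × S: no H
  Total hydrogens = 9.
Molecular formula: C6H9NO2S

C6H9NO2S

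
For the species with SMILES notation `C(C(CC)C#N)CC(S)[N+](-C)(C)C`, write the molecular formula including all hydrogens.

C10H21N2S+

Heavy atoms from the SMILES: 10 C, 2 N, 1 S.
Implicit hydrogens by atom environment:
  4 × C: 3 H each → 12
  3 × C: 2 H each → 6
  2 × C: 1 H each → 2
  1 × C: no H
  1 × N: no H
  1 × N (charge +1): no H
  1 × S: 1 H
  Total hydrogens = 21.
Net charge +1.
Molecular formula: C10H21N2S+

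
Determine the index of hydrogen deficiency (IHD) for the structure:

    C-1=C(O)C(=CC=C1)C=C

Molecular formula from the SMILES: C8H8O.
DoU = (2C + 2 + N − H − X)/2 = (2·8 + 2 + 0 − 8 − 0)/2 = 10/2 = 5.
(Structurally: 1 ring(s) + 4 π bond(s) = 5.)

5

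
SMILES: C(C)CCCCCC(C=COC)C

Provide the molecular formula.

Heavy atoms from the SMILES: 12 C, 1 O.
Implicit hydrogens by atom environment:
  6 × C: 2 H each → 12
  3 × C: 3 H each → 9
  3 × C: 1 H each → 3
  1 × O: no H
  Total hydrogens = 24.
Molecular formula: C12H24O

C12H24O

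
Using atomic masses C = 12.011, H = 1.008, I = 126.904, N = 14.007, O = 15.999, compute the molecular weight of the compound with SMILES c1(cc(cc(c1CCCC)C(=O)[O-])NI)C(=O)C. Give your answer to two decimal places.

Molecular formula: C13H15INO3-.
M = 13×12.011 + 15×1.008 + 1×126.904 + 1×14.007 + 3×15.999 = 360.17 g/mol.

360.17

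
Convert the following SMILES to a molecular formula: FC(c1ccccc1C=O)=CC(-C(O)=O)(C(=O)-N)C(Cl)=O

C13H9ClFNO5

Heavy atoms from the SMILES: 13 C, 1 Cl, 1 F, 1 N, 5 O.
Implicit hydrogens by atom environment:
  5 × C: no H
  4 × C (aromatic): 1 H each → 4
  4 × O: no H
  2 × C: 1 H each → 2
  2 × C (aromatic): no H
  1 × Cl: no H
  1 × F: no H
  1 × N: 2 H
  1 × O: 1 H
  Total hydrogens = 9.
Molecular formula: C13H9ClFNO5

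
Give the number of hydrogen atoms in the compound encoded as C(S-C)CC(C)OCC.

16

Hydrogens are implicit in SMILES; fill each atom to its normal valence:
  3 × C: 3 H each → 9
  3 × C: 2 H each → 6
  1 × C: 1 H
  1 × O: no H
  1 × S: no H
  Total hydrogens = 16.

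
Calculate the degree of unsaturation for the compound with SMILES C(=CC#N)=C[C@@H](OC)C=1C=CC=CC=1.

8

Molecular formula from the SMILES: C12H11NO.
DoU = (2C + 2 + N − H − X)/2 = (2·12 + 2 + 1 − 11 − 0)/2 = 16/2 = 8.
(Structurally: 1 ring(s) + 7 π bond(s) = 8.)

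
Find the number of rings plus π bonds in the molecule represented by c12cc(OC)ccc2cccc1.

Molecular formula from the SMILES: C11H10O.
DoU = (2C + 2 + N − H − X)/2 = (2·11 + 2 + 0 − 10 − 0)/2 = 14/2 = 7.
(Structurally: 2 ring(s) + 5 π bond(s) = 7.)

7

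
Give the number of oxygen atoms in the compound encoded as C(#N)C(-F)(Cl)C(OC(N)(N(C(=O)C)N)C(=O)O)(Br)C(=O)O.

6

The symbol for oxygen appears 6 times in the SMILES.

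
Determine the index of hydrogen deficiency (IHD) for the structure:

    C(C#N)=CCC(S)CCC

Molecular formula from the SMILES: C8H13NS.
DoU = (2C + 2 + N − H − X)/2 = (2·8 + 2 + 1 − 13 − 0)/2 = 6/2 = 3.
(Structurally: 0 ring(s) + 3 π bond(s) = 3.)

3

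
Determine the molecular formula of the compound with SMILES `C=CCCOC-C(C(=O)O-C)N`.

C8H15NO3

Heavy atoms from the SMILES: 8 C, 1 N, 3 O.
Implicit hydrogens by atom environment:
  4 × C: 2 H each → 8
  3 × O: no H
  2 × C: 1 H each → 2
  1 × C: 3 H
  1 × C: no H
  1 × N: 2 H
  Total hydrogens = 15.
Molecular formula: C8H15NO3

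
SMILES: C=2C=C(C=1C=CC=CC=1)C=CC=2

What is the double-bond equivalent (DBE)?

8

Molecular formula from the SMILES: C12H10.
DoU = (2C + 2 + N − H − X)/2 = (2·12 + 2 + 0 − 10 − 0)/2 = 16/2 = 8.
(Structurally: 2 ring(s) + 6 π bond(s) = 8.)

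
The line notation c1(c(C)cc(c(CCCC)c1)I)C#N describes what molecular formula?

Heavy atoms from the SMILES: 12 C, 1 I, 1 N.
Implicit hydrogens by atom environment:
  4 × C (aromatic): no H
  3 × C: 2 H each → 6
  2 × C: 3 H each → 6
  2 × C (aromatic): 1 H each → 2
  1 × C: no H
  1 × I: no H
  1 × N: no H
  Total hydrogens = 14.
Molecular formula: C12H14IN

C12H14IN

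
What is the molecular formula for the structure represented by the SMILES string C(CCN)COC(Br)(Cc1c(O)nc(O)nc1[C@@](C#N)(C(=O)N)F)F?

Heavy atoms from the SMILES: 1 Br, 13 C, 2 F, 5 N, 4 O.
Implicit hydrogens by atom environment:
  5 × C: 2 H each → 10
  4 × C (aromatic): no H
  4 × C: no H
  2 × F: no H
  2 × N: 2 H each → 4
  2 × N (aromatic): no H
  2 × O: 1 H each → 2
  2 × O: no H
  1 × Br: no H
  1 × N: no H
  Total hydrogens = 16.
Molecular formula: C13H16BrF2N5O4

C13H16BrF2N5O4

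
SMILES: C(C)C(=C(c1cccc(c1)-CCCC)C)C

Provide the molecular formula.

Heavy atoms from the SMILES: 16 C.
Implicit hydrogens by atom environment:
  4 × C: 3 H each → 12
  4 × C: 2 H each → 8
  4 × C (aromatic): 1 H each → 4
  2 × C: no H
  2 × C (aromatic): no H
  Total hydrogens = 24.
Molecular formula: C16H24

C16H24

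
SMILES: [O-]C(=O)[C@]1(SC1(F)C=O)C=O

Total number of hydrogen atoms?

2

Hydrogens are implicit in SMILES; fill each atom to its normal valence:
  3 × C: no H
  3 × O: no H
  2 × C: 1 H each → 2
  1 × F: no H
  1 × O (charge -1): no H
  1 × S: no H
  Total hydrogens = 2.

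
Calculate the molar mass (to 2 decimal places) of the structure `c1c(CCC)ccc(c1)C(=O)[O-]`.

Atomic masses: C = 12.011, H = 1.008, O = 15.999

Molecular formula: C10H11O2-.
M = 10×12.011 + 11×1.008 + 2×15.999 = 163.20 g/mol.

163.20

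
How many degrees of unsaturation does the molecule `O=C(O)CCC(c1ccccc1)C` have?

5

Molecular formula from the SMILES: C11H14O2.
DoU = (2C + 2 + N − H − X)/2 = (2·11 + 2 + 0 − 14 − 0)/2 = 10/2 = 5.
(Structurally: 1 ring(s) + 4 π bond(s) = 5.)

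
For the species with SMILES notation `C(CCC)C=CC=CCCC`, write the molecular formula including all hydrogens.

Heavy atoms from the SMILES: 11 C.
Implicit hydrogens by atom environment:
  5 × C: 2 H each → 10
  4 × C: 1 H each → 4
  2 × C: 3 H each → 6
  Total hydrogens = 20.
Molecular formula: C11H20

C11H20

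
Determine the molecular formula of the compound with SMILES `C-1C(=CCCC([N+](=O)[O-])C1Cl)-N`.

C7H11ClN2O2

Heavy atoms from the SMILES: 7 C, 1 Cl, 2 N, 2 O.
Implicit hydrogens by atom environment:
  3 × C: 2 H each → 6
  3 × C: 1 H each → 3
  1 × C: no H
  1 × Cl: no H
  1 × N: 2 H
  1 × N (charge +1): no H
  1 × O: no H
  1 × O (charge -1): no H
  Total hydrogens = 11.
Molecular formula: C7H11ClN2O2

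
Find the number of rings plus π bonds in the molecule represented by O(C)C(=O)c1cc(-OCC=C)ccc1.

Molecular formula from the SMILES: C11H12O3.
DoU = (2C + 2 + N − H − X)/2 = (2·11 + 2 + 0 − 12 − 0)/2 = 12/2 = 6.
(Structurally: 1 ring(s) + 5 π bond(s) = 6.)

6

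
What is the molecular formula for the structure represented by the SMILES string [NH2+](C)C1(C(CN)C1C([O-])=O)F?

Heavy atoms from the SMILES: 6 C, 1 F, 2 N, 2 O.
Implicit hydrogens by atom environment:
  2 × C: 1 H each → 2
  2 × C: no H
  1 × C: 3 H
  1 × C: 2 H
  1 × F: no H
  1 × N (charge +1): 2 H
  1 × N: 2 H
  1 × O: no H
  1 × O (charge -1): no H
  Total hydrogens = 11.
Molecular formula: C6H11FN2O2

C6H11FN2O2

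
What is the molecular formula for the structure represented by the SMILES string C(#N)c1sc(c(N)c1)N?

C5H5N3S

Heavy atoms from the SMILES: 5 C, 3 N, 1 S.
Implicit hydrogens by atom environment:
  3 × C (aromatic): no H
  2 × N: 2 H each → 4
  1 × C (aromatic): 1 H
  1 × C: no H
  1 × N: no H
  1 × S (aromatic): no H
  Total hydrogens = 5.
Molecular formula: C5H5N3S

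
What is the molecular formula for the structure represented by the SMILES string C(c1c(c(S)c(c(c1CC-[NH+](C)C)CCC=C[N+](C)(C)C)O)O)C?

Heavy atoms from the SMILES: 19 C, 2 N, 2 O, 1 S.
Implicit hydrogens by atom environment:
  6 × C: 3 H each → 18
  6 × C (aromatic): no H
  5 × C: 2 H each → 10
  2 × C: 1 H each → 2
  2 × O: 1 H each → 2
  1 × N (charge +1): 1 H
  1 × N (charge +1): no H
  1 × S: 1 H
  Total hydrogens = 34.
Net charge +2.
Molecular formula: [C19H34N2O2S]2+

[C19H34N2O2S]2+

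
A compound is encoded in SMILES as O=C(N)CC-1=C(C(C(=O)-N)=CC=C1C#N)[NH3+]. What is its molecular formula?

Heavy atoms from the SMILES: 10 C, 4 N, 2 O.
Implicit hydrogens by atom environment:
  4 × C (aromatic): no H
  3 × C: no H
  2 × C (aromatic): 1 H each → 2
  2 × N: 2 H each → 4
  2 × O: no H
  1 × C: 2 H
  1 × N (charge +1): 3 H
  1 × N: no H
  Total hydrogens = 11.
Net charge +1.
Molecular formula: C10H11N4O2+

C10H11N4O2+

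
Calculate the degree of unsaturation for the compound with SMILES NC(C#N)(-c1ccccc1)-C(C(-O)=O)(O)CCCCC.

Molecular formula from the SMILES: C15H20N2O3.
DoU = (2C + 2 + N − H − X)/2 = (2·15 + 2 + 2 − 20 − 0)/2 = 14/2 = 7.
(Structurally: 1 ring(s) + 6 π bond(s) = 7.)

7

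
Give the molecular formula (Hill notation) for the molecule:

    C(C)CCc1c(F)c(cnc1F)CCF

C11H14F3N

Heavy atoms from the SMILES: 11 C, 3 F, 1 N.
Implicit hydrogens by atom environment:
  5 × C: 2 H each → 10
  4 × C (aromatic): no H
  3 × F: no H
  1 × C: 3 H
  1 × C (aromatic): 1 H
  1 × N (aromatic): no H
  Total hydrogens = 14.
Molecular formula: C11H14F3N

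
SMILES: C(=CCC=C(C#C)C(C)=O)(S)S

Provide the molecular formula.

Heavy atoms from the SMILES: 9 C, 1 O, 2 S.
Implicit hydrogens by atom environment:
  4 × C: no H
  3 × C: 1 H each → 3
  2 × S: 1 H each → 2
  1 × C: 3 H
  1 × C: 2 H
  1 × O: no H
  Total hydrogens = 10.
Molecular formula: C9H10OS2

C9H10OS2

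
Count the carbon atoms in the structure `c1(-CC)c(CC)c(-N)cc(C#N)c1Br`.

The symbol for carbon appears 11 times in the SMILES. Lowercase c denotes aromatic carbon and counts toward C.

11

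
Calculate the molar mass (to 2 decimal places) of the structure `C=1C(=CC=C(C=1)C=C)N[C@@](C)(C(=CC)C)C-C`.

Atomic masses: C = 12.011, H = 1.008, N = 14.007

229.37

Molecular formula: C16H23N.
M = 16×12.011 + 23×1.008 + 1×14.007 = 229.37 g/mol.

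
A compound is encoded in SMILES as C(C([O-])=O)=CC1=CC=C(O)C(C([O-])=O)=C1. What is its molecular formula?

[C10H6O5]2-

Heavy atoms from the SMILES: 10 C, 5 O.
Implicit hydrogens by atom environment:
  3 × C (aromatic): 1 H each → 3
  3 × C (aromatic): no H
  2 × C: 1 H each → 2
  2 × C: no H
  2 × O: no H
  2 × O (charge -1): no H
  1 × O: 1 H
  Total hydrogens = 6.
Net charge -2.
Molecular formula: [C10H6O5]2-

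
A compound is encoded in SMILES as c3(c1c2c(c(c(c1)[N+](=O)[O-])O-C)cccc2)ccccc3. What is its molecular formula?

C17H13NO3

Heavy atoms from the SMILES: 17 C, 1 N, 3 O.
Implicit hydrogens by atom environment:
  10 × C (aromatic): 1 H each → 10
  6 × C (aromatic): no H
  2 × O: no H
  1 × C: 3 H
  1 × N (charge +1): no H
  1 × O (charge -1): no H
  Total hydrogens = 13.
Molecular formula: C17H13NO3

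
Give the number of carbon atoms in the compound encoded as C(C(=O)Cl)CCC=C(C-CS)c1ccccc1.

14

The symbol for carbon appears 14 times in the SMILES. Lowercase c denotes aromatic carbon and counts toward C.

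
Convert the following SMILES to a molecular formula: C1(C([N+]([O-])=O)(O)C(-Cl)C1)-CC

C6H10ClNO3

Heavy atoms from the SMILES: 6 C, 1 Cl, 1 N, 3 O.
Implicit hydrogens by atom environment:
  2 × C: 2 H each → 4
  2 × C: 1 H each → 2
  1 × C: 3 H
  1 × C: no H
  1 × Cl: no H
  1 × N (charge +1): no H
  1 × O: 1 H
  1 × O: no H
  1 × O (charge -1): no H
  Total hydrogens = 10.
Molecular formula: C6H10ClNO3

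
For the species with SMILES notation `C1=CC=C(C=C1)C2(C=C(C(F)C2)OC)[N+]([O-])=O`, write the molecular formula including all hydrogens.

Heavy atoms from the SMILES: 12 C, 1 F, 1 N, 3 O.
Implicit hydrogens by atom environment:
  5 × C (aromatic): 1 H each → 5
  2 × C: 1 H each → 2
  2 × C: no H
  2 × O: no H
  1 × C: 3 H
  1 × C: 2 H
  1 × C (aromatic): no H
  1 × F: no H
  1 × N (charge +1): no H
  1 × O (charge -1): no H
  Total hydrogens = 12.
Molecular formula: C12H12FNO3

C12H12FNO3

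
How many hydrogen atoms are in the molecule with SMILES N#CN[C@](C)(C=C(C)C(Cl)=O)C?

Hydrogens are implicit in SMILES; fill each atom to its normal valence:
  4 × C: no H
  3 × C: 3 H each → 9
  1 × C: 1 H
  1 × Cl: no H
  1 × N: 1 H
  1 × N: no H
  1 × O: no H
  Total hydrogens = 11.

11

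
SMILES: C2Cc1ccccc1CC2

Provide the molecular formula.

C10H12

Heavy atoms from the SMILES: 10 C.
Implicit hydrogens by atom environment:
  4 × C: 2 H each → 8
  4 × C (aromatic): 1 H each → 4
  2 × C (aromatic): no H
  Total hydrogens = 12.
Molecular formula: C10H12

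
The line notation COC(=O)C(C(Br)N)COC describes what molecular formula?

Heavy atoms from the SMILES: 1 Br, 6 C, 1 N, 3 O.
Implicit hydrogens by atom environment:
  3 × O: no H
  2 × C: 3 H each → 6
  2 × C: 1 H each → 2
  1 × Br: no H
  1 × C: 2 H
  1 × C: no H
  1 × N: 2 H
  Total hydrogens = 12.
Molecular formula: C6H12BrNO3

C6H12BrNO3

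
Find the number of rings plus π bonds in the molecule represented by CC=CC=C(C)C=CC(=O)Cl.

Molecular formula from the SMILES: C9H11ClO.
DoU = (2C + 2 + N − H − X)/2 = (2·9 + 2 + 0 − 11 − 1)/2 = 8/2 = 4.
(Structurally: 0 ring(s) + 4 π bond(s) = 4.)

4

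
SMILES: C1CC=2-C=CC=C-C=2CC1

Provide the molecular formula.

C10H12

Heavy atoms from the SMILES: 10 C.
Implicit hydrogens by atom environment:
  4 × C: 2 H each → 8
  4 × C (aromatic): 1 H each → 4
  2 × C (aromatic): no H
  Total hydrogens = 12.
Molecular formula: C10H12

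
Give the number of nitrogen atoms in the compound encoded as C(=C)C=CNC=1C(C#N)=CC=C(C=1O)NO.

3

The symbol for nitrogen appears 3 times in the SMILES.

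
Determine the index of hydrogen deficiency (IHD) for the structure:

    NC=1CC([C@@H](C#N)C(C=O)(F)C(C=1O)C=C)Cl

6

Molecular formula from the SMILES: C11H12ClFN2O2.
DoU = (2C + 2 + N − H − X)/2 = (2·11 + 2 + 2 − 12 − 2)/2 = 12/2 = 6.
(Structurally: 1 ring(s) + 5 π bond(s) = 6.)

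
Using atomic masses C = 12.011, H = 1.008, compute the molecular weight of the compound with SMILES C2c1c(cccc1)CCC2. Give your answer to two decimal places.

Molecular formula: C10H12.
M = 10×12.011 + 12×1.008 = 132.21 g/mol.

132.21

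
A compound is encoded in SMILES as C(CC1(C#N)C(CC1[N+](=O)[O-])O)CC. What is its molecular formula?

Heavy atoms from the SMILES: 9 C, 2 N, 3 O.
Implicit hydrogens by atom environment:
  4 × C: 2 H each → 8
  2 × C: 1 H each → 2
  2 × C: no H
  1 × C: 3 H
  1 × N (charge +1): no H
  1 × N: no H
  1 × O: 1 H
  1 × O: no H
  1 × O (charge -1): no H
  Total hydrogens = 14.
Molecular formula: C9H14N2O3

C9H14N2O3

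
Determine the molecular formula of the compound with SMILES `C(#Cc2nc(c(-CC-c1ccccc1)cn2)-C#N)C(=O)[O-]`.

C16H10N3O2-

Heavy atoms from the SMILES: 16 C, 3 N, 2 O.
Implicit hydrogens by atom environment:
  6 × C (aromatic): 1 H each → 6
  4 × C (aromatic): no H
  4 × C: no H
  2 × C: 2 H each → 4
  2 × N (aromatic): no H
  1 × N: no H
  1 × O: no H
  1 × O (charge -1): no H
  Total hydrogens = 10.
Net charge -1.
Molecular formula: C16H10N3O2-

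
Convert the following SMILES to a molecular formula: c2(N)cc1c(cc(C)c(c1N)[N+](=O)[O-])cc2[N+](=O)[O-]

Heavy atoms from the SMILES: 11 C, 4 N, 4 O.
Implicit hydrogens by atom environment:
  7 × C (aromatic): no H
  3 × C (aromatic): 1 H each → 3
  2 × N: 2 H each → 4
  2 × N (charge +1): no H
  2 × O: no H
  2 × O (charge -1): no H
  1 × C: 3 H
  Total hydrogens = 10.
Molecular formula: C11H10N4O4

C11H10N4O4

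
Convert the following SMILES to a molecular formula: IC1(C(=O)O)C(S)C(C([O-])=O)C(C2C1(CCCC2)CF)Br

Heavy atoms from the SMILES: 1 Br, 13 C, 1 F, 1 I, 4 O, 1 S.
Implicit hydrogens by atom environment:
  5 × C: 2 H each → 10
  4 × C: 1 H each → 4
  4 × C: no H
  2 × O: no H
  1 × Br: no H
  1 × F: no H
  1 × I: no H
  1 × O: 1 H
  1 × O (charge -1): no H
  1 × S: 1 H
  Total hydrogens = 16.
Net charge -1.
Molecular formula: C13H16BrFIO4S-

C13H16BrFIO4S-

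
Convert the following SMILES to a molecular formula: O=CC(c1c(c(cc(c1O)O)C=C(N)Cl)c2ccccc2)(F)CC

C18H17ClFNO3

Heavy atoms from the SMILES: 18 C, 1 Cl, 1 F, 1 N, 3 O.
Implicit hydrogens by atom environment:
  6 × C (aromatic): 1 H each → 6
  6 × C (aromatic): no H
  2 × C: 1 H each → 2
  2 × C: no H
  2 × O: 1 H each → 2
  1 × C: 3 H
  1 × C: 2 H
  1 × Cl: no H
  1 × F: no H
  1 × N: 2 H
  1 × O: no H
  Total hydrogens = 17.
Molecular formula: C18H17ClFNO3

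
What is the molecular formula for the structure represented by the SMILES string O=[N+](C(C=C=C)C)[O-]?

C5H7NO2

Heavy atoms from the SMILES: 5 C, 1 N, 2 O.
Implicit hydrogens by atom environment:
  2 × C: 1 H each → 2
  1 × C: 3 H
  1 × C: 2 H
  1 × C: no H
  1 × N (charge +1): no H
  1 × O: no H
  1 × O (charge -1): no H
  Total hydrogens = 7.
Molecular formula: C5H7NO2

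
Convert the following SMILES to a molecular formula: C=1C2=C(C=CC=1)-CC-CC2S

Heavy atoms from the SMILES: 10 C, 1 S.
Implicit hydrogens by atom environment:
  4 × C (aromatic): 1 H each → 4
  3 × C: 2 H each → 6
  2 × C (aromatic): no H
  1 × C: 1 H
  1 × S: 1 H
  Total hydrogens = 12.
Molecular formula: C10H12S

C10H12S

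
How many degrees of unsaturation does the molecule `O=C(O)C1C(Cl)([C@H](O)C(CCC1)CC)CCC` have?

Molecular formula from the SMILES: C13H23ClO3.
DoU = (2C + 2 + N − H − X)/2 = (2·13 + 2 + 0 − 23 − 1)/2 = 4/2 = 2.
(Structurally: 1 ring(s) + 1 π bond(s) = 2.)

2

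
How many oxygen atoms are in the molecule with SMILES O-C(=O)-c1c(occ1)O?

The symbol for oxygen appears 4 times in the SMILES.

4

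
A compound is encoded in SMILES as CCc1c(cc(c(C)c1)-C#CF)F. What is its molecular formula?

Heavy atoms from the SMILES: 11 C, 2 F.
Implicit hydrogens by atom environment:
  4 × C (aromatic): no H
  2 × C: 3 H each → 6
  2 × C (aromatic): 1 H each → 2
  2 × C: no H
  2 × F: no H
  1 × C: 2 H
  Total hydrogens = 10.
Molecular formula: C11H10F2

C11H10F2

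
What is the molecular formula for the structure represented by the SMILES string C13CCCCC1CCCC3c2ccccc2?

Heavy atoms from the SMILES: 16 C.
Implicit hydrogens by atom environment:
  7 × C: 2 H each → 14
  5 × C (aromatic): 1 H each → 5
  3 × C: 1 H each → 3
  1 × C (aromatic): no H
  Total hydrogens = 22.
Molecular formula: C16H22

C16H22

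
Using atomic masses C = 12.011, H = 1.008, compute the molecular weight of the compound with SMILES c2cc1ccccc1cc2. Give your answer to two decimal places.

Molecular formula: C10H8.
M = 10×12.011 + 8×1.008 = 128.17 g/mol.

128.17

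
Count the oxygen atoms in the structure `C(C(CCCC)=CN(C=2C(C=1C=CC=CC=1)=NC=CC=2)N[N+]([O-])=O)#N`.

The symbol for oxygen appears 2 times in the SMILES.

2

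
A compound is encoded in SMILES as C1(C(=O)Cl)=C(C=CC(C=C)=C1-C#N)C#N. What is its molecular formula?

Heavy atoms from the SMILES: 11 C, 1 Cl, 2 N, 1 O.
Implicit hydrogens by atom environment:
  4 × C (aromatic): no H
  3 × C: no H
  2 × C (aromatic): 1 H each → 2
  2 × N: no H
  1 × C: 2 H
  1 × C: 1 H
  1 × Cl: no H
  1 × O: no H
  Total hydrogens = 5.
Molecular formula: C11H5ClN2O

C11H5ClN2O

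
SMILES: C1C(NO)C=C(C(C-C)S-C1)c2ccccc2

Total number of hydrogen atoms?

19

Hydrogens are implicit in SMILES; fill each atom to its normal valence:
  5 × C (aromatic): 1 H each → 5
  3 × C: 2 H each → 6
  3 × C: 1 H each → 3
  1 × C: 3 H
  1 × C: no H
  1 × C (aromatic): no H
  1 × N: 1 H
  1 × O: 1 H
  1 × S: no H
  Total hydrogens = 19.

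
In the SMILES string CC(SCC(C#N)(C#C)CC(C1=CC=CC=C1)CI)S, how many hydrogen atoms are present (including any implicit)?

Hydrogens are implicit in SMILES; fill each atom to its normal valence:
  5 × C (aromatic): 1 H each → 5
  3 × C: 2 H each → 6
  3 × C: 1 H each → 3
  3 × C: no H
  1 × C: 3 H
  1 × C (aromatic): no H
  1 × I: no H
  1 × N: no H
  1 × S: 1 H
  1 × S: no H
  Total hydrogens = 18.

18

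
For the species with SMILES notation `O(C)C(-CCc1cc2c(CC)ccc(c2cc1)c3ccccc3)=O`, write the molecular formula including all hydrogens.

Heavy atoms from the SMILES: 22 C, 2 O.
Implicit hydrogens by atom environment:
  10 × C (aromatic): 1 H each → 10
  6 × C (aromatic): no H
  3 × C: 2 H each → 6
  2 × C: 3 H each → 6
  2 × O: no H
  1 × C: no H
  Total hydrogens = 22.
Molecular formula: C22H22O2

C22H22O2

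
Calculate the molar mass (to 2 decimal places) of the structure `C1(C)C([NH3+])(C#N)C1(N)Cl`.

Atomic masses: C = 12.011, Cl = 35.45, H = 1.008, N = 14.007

146.60

Molecular formula: C5H9ClN3+.
M = 5×12.011 + 1×35.45 + 9×1.008 + 3×14.007 = 146.60 g/mol.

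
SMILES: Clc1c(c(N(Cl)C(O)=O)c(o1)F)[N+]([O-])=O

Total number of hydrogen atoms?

1

Hydrogens are implicit in SMILES; fill each atom to its normal valence:
  4 × C (aromatic): no H
  2 × Cl: no H
  2 × O: no H
  1 × C: no H
  1 × F: no H
  1 × N (charge +1): no H
  1 × N: no H
  1 × O: 1 H
  1 × O (aromatic): no H
  1 × O (charge -1): no H
  Total hydrogens = 1.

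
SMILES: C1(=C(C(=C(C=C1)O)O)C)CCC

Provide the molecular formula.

C10H14O2

Heavy atoms from the SMILES: 10 C, 2 O.
Implicit hydrogens by atom environment:
  4 × C (aromatic): no H
  2 × C: 3 H each → 6
  2 × C: 2 H each → 4
  2 × C (aromatic): 1 H each → 2
  2 × O: 1 H each → 2
  Total hydrogens = 14.
Molecular formula: C10H14O2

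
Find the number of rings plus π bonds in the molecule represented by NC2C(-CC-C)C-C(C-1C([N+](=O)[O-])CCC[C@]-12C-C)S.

Molecular formula from the SMILES: C15H28N2O2S.
DoU = (2C + 2 + N − H − X)/2 = (2·15 + 2 + 2 − 28 − 0)/2 = 6/2 = 3.
(Structurally: 2 ring(s) + 1 π bond(s) = 3.)

3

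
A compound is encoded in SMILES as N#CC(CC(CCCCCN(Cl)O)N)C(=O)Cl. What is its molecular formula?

C10H17Cl2N3O2

Heavy atoms from the SMILES: 10 C, 2 Cl, 3 N, 2 O.
Implicit hydrogens by atom environment:
  6 × C: 2 H each → 12
  2 × C: 1 H each → 2
  2 × C: no H
  2 × Cl: no H
  2 × N: no H
  1 × N: 2 H
  1 × O: 1 H
  1 × O: no H
  Total hydrogens = 17.
Molecular formula: C10H17Cl2N3O2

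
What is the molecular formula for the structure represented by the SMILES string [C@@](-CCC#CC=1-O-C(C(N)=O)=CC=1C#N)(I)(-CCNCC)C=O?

C16H18IN3O3

Heavy atoms from the SMILES: 16 C, 1 I, 3 N, 3 O.
Implicit hydrogens by atom environment:
  5 × C: 2 H each → 10
  5 × C: no H
  3 × C (aromatic): no H
  2 × O: no H
  1 × C: 3 H
  1 × C (aromatic): 1 H
  1 × C: 1 H
  1 × I: no H
  1 × N: 2 H
  1 × N: 1 H
  1 × N: no H
  1 × O (aromatic): no H
  Total hydrogens = 18.
Molecular formula: C16H18IN3O3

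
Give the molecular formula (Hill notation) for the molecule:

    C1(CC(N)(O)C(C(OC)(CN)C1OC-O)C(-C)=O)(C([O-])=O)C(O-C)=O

C14H23N2O9-

Heavy atoms from the SMILES: 14 C, 2 N, 9 O.
Implicit hydrogens by atom environment:
  6 × C: no H
  6 × O: no H
  3 × C: 3 H each → 9
  3 × C: 2 H each → 6
  2 × C: 1 H each → 2
  2 × N: 2 H each → 4
  2 × O: 1 H each → 2
  1 × O (charge -1): no H
  Total hydrogens = 23.
Net charge -1.
Molecular formula: C14H23N2O9-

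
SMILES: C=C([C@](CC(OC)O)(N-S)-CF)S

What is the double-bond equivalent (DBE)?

1

Molecular formula from the SMILES: C7H14FNO2S2.
DoU = (2C + 2 + N − H − X)/2 = (2·7 + 2 + 1 − 14 − 1)/2 = 2/2 = 1.
(Structurally: 0 ring(s) + 1 π bond(s) = 1.)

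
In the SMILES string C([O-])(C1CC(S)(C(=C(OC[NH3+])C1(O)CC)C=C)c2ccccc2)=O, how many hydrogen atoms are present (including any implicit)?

Hydrogens are implicit in SMILES; fill each atom to its normal valence:
  5 × C (aromatic): 1 H each → 5
  5 × C: no H
  4 × C: 2 H each → 8
  2 × C: 1 H each → 2
  2 × O: no H
  1 × C: 3 H
  1 × C (aromatic): no H
  1 × N (charge +1): 3 H
  1 × O: 1 H
  1 × O (charge -1): no H
  1 × S: 1 H
  Total hydrogens = 23.

23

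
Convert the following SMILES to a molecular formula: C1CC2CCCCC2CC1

Heavy atoms from the SMILES: 10 C.
Implicit hydrogens by atom environment:
  8 × C: 2 H each → 16
  2 × C: 1 H each → 2
  Total hydrogens = 18.
Molecular formula: C10H18

C10H18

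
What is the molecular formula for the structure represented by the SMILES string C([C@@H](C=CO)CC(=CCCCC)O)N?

Heavy atoms from the SMILES: 11 C, 1 N, 2 O.
Implicit hydrogens by atom environment:
  5 × C: 2 H each → 10
  4 × C: 1 H each → 4
  2 × O: 1 H each → 2
  1 × C: 3 H
  1 × C: no H
  1 × N: 2 H
  Total hydrogens = 21.
Molecular formula: C11H21NO2

C11H21NO2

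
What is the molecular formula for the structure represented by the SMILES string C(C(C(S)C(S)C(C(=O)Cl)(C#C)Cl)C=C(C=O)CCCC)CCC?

Heavy atoms from the SMILES: 18 C, 2 Cl, 2 O, 2 S.
Implicit hydrogens by atom environment:
  6 × C: 2 H each → 12
  6 × C: 1 H each → 6
  4 × C: no H
  2 × C: 3 H each → 6
  2 × Cl: no H
  2 × O: no H
  2 × S: 1 H each → 2
  Total hydrogens = 26.
Molecular formula: C18H26Cl2O2S2

C18H26Cl2O2S2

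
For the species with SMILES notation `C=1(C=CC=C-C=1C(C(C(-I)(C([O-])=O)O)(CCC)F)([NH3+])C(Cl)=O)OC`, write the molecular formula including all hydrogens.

Heavy atoms from the SMILES: 15 C, 1 Cl, 1 F, 1 I, 1 N, 5 O.
Implicit hydrogens by atom environment:
  5 × C: no H
  4 × C (aromatic): 1 H each → 4
  3 × O: no H
  2 × C: 3 H each → 6
  2 × C: 2 H each → 4
  2 × C (aromatic): no H
  1 × Cl: no H
  1 × F: no H
  1 × I: no H
  1 × N (charge +1): 3 H
  1 × O: 1 H
  1 × O (charge -1): no H
  Total hydrogens = 18.
Molecular formula: C15H18ClFINO5

C15H18ClFINO5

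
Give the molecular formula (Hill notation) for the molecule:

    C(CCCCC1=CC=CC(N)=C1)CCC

Heavy atoms from the SMILES: 14 C, 1 N.
Implicit hydrogens by atom environment:
  7 × C: 2 H each → 14
  4 × C (aromatic): 1 H each → 4
  2 × C (aromatic): no H
  1 × C: 3 H
  1 × N: 2 H
  Total hydrogens = 23.
Molecular formula: C14H23N

C14H23N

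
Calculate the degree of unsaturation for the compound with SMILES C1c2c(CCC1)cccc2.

5

Molecular formula from the SMILES: C10H12.
DoU = (2C + 2 + N − H − X)/2 = (2·10 + 2 + 0 − 12 − 0)/2 = 10/2 = 5.
(Structurally: 2 ring(s) + 3 π bond(s) = 5.)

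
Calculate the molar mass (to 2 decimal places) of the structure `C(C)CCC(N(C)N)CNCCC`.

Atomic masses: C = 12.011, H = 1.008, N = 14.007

187.33

Molecular formula: C10H25N3.
M = 10×12.011 + 25×1.008 + 3×14.007 = 187.33 g/mol.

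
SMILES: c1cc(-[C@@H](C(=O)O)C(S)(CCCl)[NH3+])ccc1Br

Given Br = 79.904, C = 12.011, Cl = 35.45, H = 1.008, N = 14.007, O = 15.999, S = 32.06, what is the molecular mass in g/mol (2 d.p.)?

339.65

Molecular formula: C11H14BrClNO2S+.
M = 1×79.904 + 11×12.011 + 1×35.45 + 14×1.008 + 1×14.007 + 2×15.999 + 1×32.06 = 339.65 g/mol.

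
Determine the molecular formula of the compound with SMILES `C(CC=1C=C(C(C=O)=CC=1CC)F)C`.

Heavy atoms from the SMILES: 12 C, 1 F, 1 O.
Implicit hydrogens by atom environment:
  4 × C (aromatic): no H
  3 × C: 2 H each → 6
  2 × C: 3 H each → 6
  2 × C (aromatic): 1 H each → 2
  1 × C: 1 H
  1 × F: no H
  1 × O: no H
  Total hydrogens = 15.
Molecular formula: C12H15FO

C12H15FO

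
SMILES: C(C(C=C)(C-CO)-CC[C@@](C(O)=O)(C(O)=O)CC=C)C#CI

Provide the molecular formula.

Heavy atoms from the SMILES: 16 C, 1 I, 5 O.
Implicit hydrogens by atom environment:
  8 × C: 2 H each → 16
  6 × C: no H
  3 × O: 1 H each → 3
  2 × C: 1 H each → 2
  2 × O: no H
  1 × I: no H
  Total hydrogens = 21.
Molecular formula: C16H21IO5

C16H21IO5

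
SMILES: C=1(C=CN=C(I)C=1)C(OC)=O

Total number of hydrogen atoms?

6

Hydrogens are implicit in SMILES; fill each atom to its normal valence:
  3 × C (aromatic): 1 H each → 3
  2 × C (aromatic): no H
  2 × O: no H
  1 × C: 3 H
  1 × C: no H
  1 × I: no H
  1 × N (aromatic): no H
  Total hydrogens = 6.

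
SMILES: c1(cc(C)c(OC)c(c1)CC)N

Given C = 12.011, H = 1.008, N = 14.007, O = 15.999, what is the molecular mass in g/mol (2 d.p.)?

Molecular formula: C10H15NO.
M = 10×12.011 + 15×1.008 + 1×14.007 + 1×15.999 = 165.24 g/mol.

165.24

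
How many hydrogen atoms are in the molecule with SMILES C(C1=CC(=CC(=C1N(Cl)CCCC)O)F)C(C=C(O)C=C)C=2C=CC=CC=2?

Hydrogens are implicit in SMILES; fill each atom to its normal valence:
  7 × C (aromatic): 1 H each → 7
  5 × C: 2 H each → 10
  5 × C (aromatic): no H
  3 × C: 1 H each → 3
  2 × O: 1 H each → 2
  1 × C: 3 H
  1 × C: no H
  1 × Cl: no H
  1 × F: no H
  1 × N: no H
  Total hydrogens = 25.

25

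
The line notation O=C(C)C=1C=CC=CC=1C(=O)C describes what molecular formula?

C10H10O2

Heavy atoms from the SMILES: 10 C, 2 O.
Implicit hydrogens by atom environment:
  4 × C (aromatic): 1 H each → 4
  2 × C: 3 H each → 6
  2 × C (aromatic): no H
  2 × C: no H
  2 × O: no H
  Total hydrogens = 10.
Molecular formula: C10H10O2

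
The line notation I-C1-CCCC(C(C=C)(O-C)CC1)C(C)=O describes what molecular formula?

Heavy atoms from the SMILES: 13 C, 1 I, 2 O.
Implicit hydrogens by atom environment:
  6 × C: 2 H each → 12
  3 × C: 1 H each → 3
  2 × C: 3 H each → 6
  2 × C: no H
  2 × O: no H
  1 × I: no H
  Total hydrogens = 21.
Molecular formula: C13H21IO2

C13H21IO2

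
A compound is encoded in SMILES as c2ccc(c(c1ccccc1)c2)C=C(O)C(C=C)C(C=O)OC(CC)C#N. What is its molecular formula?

C23H23NO3

Heavy atoms from the SMILES: 23 C, 1 N, 3 O.
Implicit hydrogens by atom environment:
  9 × C (aromatic): 1 H each → 9
  6 × C: 1 H each → 6
  3 × C (aromatic): no H
  2 × C: 2 H each → 4
  2 × C: no H
  2 × O: no H
  1 × C: 3 H
  1 × N: no H
  1 × O: 1 H
  Total hydrogens = 23.
Molecular formula: C23H23NO3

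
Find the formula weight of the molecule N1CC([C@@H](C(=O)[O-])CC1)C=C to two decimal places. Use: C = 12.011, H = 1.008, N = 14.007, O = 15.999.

154.19

Molecular formula: C8H12NO2-.
M = 8×12.011 + 12×1.008 + 1×14.007 + 2×15.999 = 154.19 g/mol.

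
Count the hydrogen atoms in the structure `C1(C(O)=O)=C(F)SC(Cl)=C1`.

2

Hydrogens are implicit in SMILES; fill each atom to its normal valence:
  3 × C (aromatic): no H
  1 × C (aromatic): 1 H
  1 × C: no H
  1 × Cl: no H
  1 × F: no H
  1 × O: 1 H
  1 × O: no H
  1 × S (aromatic): no H
  Total hydrogens = 2.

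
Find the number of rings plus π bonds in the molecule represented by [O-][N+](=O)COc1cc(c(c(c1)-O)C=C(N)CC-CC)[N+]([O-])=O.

Molecular formula from the SMILES: C13H17N3O6.
DoU = (2C + 2 + N − H − X)/2 = (2·13 + 2 + 3 − 17 − 0)/2 = 14/2 = 7.
(Structurally: 1 ring(s) + 6 π bond(s) = 7.)

7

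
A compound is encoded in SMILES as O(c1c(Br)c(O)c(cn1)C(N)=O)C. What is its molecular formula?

Heavy atoms from the SMILES: 1 Br, 7 C, 2 N, 3 O.
Implicit hydrogens by atom environment:
  4 × C (aromatic): no H
  2 × O: no H
  1 × Br: no H
  1 × C: 3 H
  1 × C (aromatic): 1 H
  1 × C: no H
  1 × N: 2 H
  1 × N (aromatic): no H
  1 × O: 1 H
  Total hydrogens = 7.
Molecular formula: C7H7BrN2O3

C7H7BrN2O3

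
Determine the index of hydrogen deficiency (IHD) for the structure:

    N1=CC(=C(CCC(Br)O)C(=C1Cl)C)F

4

Molecular formula from the SMILES: C9H10BrClFNO.
DoU = (2C + 2 + N − H − X)/2 = (2·9 + 2 + 1 − 10 − 3)/2 = 8/2 = 4.
(Structurally: 1 ring(s) + 3 π bond(s) = 4.)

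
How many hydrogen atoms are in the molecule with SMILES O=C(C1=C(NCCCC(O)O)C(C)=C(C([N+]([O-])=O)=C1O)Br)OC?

Hydrogens are implicit in SMILES; fill each atom to its normal valence:
  6 × C (aromatic): no H
  3 × C: 2 H each → 6
  3 × O: 1 H each → 3
  3 × O: no H
  2 × C: 3 H each → 6
  1 × Br: no H
  1 × C: 1 H
  1 × C: no H
  1 × N: 1 H
  1 × N (charge +1): no H
  1 × O (charge -1): no H
  Total hydrogens = 17.

17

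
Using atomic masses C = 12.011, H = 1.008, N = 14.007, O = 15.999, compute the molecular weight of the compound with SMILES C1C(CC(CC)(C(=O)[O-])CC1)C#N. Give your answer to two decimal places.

Molecular formula: C10H14NO2-.
M = 10×12.011 + 14×1.008 + 1×14.007 + 2×15.999 = 180.23 g/mol.

180.23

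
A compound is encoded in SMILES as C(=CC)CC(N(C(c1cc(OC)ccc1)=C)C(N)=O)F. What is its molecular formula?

Heavy atoms from the SMILES: 15 C, 1 F, 2 N, 2 O.
Implicit hydrogens by atom environment:
  4 × C (aromatic): 1 H each → 4
  3 × C: 1 H each → 3
  2 × C: 3 H each → 6
  2 × C: 2 H each → 4
  2 × C: no H
  2 × C (aromatic): no H
  2 × O: no H
  1 × F: no H
  1 × N: 2 H
  1 × N: no H
  Total hydrogens = 19.
Molecular formula: C15H19FN2O2

C15H19FN2O2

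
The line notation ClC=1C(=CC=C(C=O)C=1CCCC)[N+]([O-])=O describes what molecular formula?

C11H12ClNO3

Heavy atoms from the SMILES: 11 C, 1 Cl, 1 N, 3 O.
Implicit hydrogens by atom environment:
  4 × C (aromatic): no H
  3 × C: 2 H each → 6
  2 × C (aromatic): 1 H each → 2
  2 × O: no H
  1 × C: 3 H
  1 × C: 1 H
  1 × Cl: no H
  1 × N (charge +1): no H
  1 × O (charge -1): no H
  Total hydrogens = 12.
Molecular formula: C11H12ClNO3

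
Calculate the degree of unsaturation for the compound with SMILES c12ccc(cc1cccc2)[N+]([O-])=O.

Molecular formula from the SMILES: C10H7NO2.
DoU = (2C + 2 + N − H − X)/2 = (2·10 + 2 + 1 − 7 − 0)/2 = 16/2 = 8.
(Structurally: 2 ring(s) + 6 π bond(s) = 8.)

8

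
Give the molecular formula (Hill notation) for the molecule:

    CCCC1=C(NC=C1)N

C7H12N2

Heavy atoms from the SMILES: 7 C, 2 N.
Implicit hydrogens by atom environment:
  2 × C: 2 H each → 4
  2 × C (aromatic): 1 H each → 2
  2 × C (aromatic): no H
  1 × C: 3 H
  1 × N: 2 H
  1 × N (aromatic): 1 H
  Total hydrogens = 12.
Molecular formula: C7H12N2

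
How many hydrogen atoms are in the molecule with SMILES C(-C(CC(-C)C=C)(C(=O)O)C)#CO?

Hydrogens are implicit in SMILES; fill each atom to its normal valence:
  4 × C: no H
  2 × C: 3 H each → 6
  2 × C: 2 H each → 4
  2 × C: 1 H each → 2
  2 × O: 1 H each → 2
  1 × O: no H
  Total hydrogens = 14.

14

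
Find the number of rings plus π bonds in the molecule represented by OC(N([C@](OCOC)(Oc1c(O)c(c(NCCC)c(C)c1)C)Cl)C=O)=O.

6

Molecular formula from the SMILES: C16H23ClN2O7.
DoU = (2C + 2 + N − H − X)/2 = (2·16 + 2 + 2 − 23 − 1)/2 = 12/2 = 6.
(Structurally: 1 ring(s) + 5 π bond(s) = 6.)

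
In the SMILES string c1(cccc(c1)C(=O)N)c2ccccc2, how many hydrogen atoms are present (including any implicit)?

Hydrogens are implicit in SMILES; fill each atom to its normal valence:
  9 × C (aromatic): 1 H each → 9
  3 × C (aromatic): no H
  1 × C: no H
  1 × N: 2 H
  1 × O: no H
  Total hydrogens = 11.

11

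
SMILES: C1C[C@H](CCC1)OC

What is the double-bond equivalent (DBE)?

Molecular formula from the SMILES: C7H14O.
DoU = (2C + 2 + N − H − X)/2 = (2·7 + 2 + 0 − 14 − 0)/2 = 2/2 = 1.
(Structurally: 1 ring(s) + 0 π bond(s) = 1.)

1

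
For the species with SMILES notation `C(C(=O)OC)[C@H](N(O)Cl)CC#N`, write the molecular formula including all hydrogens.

C6H9ClN2O3

Heavy atoms from the SMILES: 6 C, 1 Cl, 2 N, 3 O.
Implicit hydrogens by atom environment:
  2 × C: 2 H each → 4
  2 × C: no H
  2 × N: no H
  2 × O: no H
  1 × C: 3 H
  1 × C: 1 H
  1 × Cl: no H
  1 × O: 1 H
  Total hydrogens = 9.
Molecular formula: C6H9ClN2O3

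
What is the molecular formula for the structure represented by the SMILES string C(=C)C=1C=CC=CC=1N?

C8H9N

Heavy atoms from the SMILES: 8 C, 1 N.
Implicit hydrogens by atom environment:
  4 × C (aromatic): 1 H each → 4
  2 × C (aromatic): no H
  1 × C: 2 H
  1 × C: 1 H
  1 × N: 2 H
  Total hydrogens = 9.
Molecular formula: C8H9N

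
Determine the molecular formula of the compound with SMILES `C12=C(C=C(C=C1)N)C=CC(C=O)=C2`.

Heavy atoms from the SMILES: 11 C, 1 N, 1 O.
Implicit hydrogens by atom environment:
  6 × C (aromatic): 1 H each → 6
  4 × C (aromatic): no H
  1 × C: 1 H
  1 × N: 2 H
  1 × O: no H
  Total hydrogens = 9.
Molecular formula: C11H9NO

C11H9NO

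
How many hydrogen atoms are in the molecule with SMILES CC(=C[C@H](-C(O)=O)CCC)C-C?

18

Hydrogens are implicit in SMILES; fill each atom to its normal valence:
  3 × C: 3 H each → 9
  3 × C: 2 H each → 6
  2 × C: 1 H each → 2
  2 × C: no H
  1 × O: 1 H
  1 × O: no H
  Total hydrogens = 18.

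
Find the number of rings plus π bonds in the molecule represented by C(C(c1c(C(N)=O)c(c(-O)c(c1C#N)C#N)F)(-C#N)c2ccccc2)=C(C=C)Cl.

17

Molecular formula from the SMILES: C21H12ClFN4O2.
DoU = (2C + 2 + N − H − X)/2 = (2·21 + 2 + 4 − 12 − 2)/2 = 34/2 = 17.
(Structurally: 2 ring(s) + 15 π bond(s) = 17.)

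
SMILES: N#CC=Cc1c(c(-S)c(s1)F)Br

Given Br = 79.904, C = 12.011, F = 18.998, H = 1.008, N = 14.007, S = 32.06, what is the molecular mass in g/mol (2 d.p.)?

Molecular formula: C7H3BrFNS2.
M = 1×79.904 + 7×12.011 + 1×18.998 + 3×1.008 + 1×14.007 + 2×32.06 = 264.13 g/mol.

264.13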